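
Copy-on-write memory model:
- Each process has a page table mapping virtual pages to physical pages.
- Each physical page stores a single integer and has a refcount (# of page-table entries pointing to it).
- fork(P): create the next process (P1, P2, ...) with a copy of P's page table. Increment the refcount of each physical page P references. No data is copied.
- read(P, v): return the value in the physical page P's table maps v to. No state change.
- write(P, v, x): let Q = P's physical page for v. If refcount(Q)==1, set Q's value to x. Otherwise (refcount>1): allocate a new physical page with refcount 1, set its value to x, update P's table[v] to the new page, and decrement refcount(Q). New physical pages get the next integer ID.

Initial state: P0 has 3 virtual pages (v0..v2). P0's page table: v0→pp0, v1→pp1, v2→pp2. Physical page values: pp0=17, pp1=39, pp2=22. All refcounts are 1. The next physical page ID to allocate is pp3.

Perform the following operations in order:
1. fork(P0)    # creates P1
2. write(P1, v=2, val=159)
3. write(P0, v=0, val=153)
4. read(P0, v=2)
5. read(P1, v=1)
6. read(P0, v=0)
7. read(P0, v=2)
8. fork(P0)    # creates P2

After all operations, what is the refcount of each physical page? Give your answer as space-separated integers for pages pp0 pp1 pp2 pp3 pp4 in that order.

Op 1: fork(P0) -> P1. 3 ppages; refcounts: pp0:2 pp1:2 pp2:2
Op 2: write(P1, v2, 159). refcount(pp2)=2>1 -> COPY to pp3. 4 ppages; refcounts: pp0:2 pp1:2 pp2:1 pp3:1
Op 3: write(P0, v0, 153). refcount(pp0)=2>1 -> COPY to pp4. 5 ppages; refcounts: pp0:1 pp1:2 pp2:1 pp3:1 pp4:1
Op 4: read(P0, v2) -> 22. No state change.
Op 5: read(P1, v1) -> 39. No state change.
Op 6: read(P0, v0) -> 153. No state change.
Op 7: read(P0, v2) -> 22. No state change.
Op 8: fork(P0) -> P2. 5 ppages; refcounts: pp0:1 pp1:3 pp2:2 pp3:1 pp4:2

Answer: 1 3 2 1 2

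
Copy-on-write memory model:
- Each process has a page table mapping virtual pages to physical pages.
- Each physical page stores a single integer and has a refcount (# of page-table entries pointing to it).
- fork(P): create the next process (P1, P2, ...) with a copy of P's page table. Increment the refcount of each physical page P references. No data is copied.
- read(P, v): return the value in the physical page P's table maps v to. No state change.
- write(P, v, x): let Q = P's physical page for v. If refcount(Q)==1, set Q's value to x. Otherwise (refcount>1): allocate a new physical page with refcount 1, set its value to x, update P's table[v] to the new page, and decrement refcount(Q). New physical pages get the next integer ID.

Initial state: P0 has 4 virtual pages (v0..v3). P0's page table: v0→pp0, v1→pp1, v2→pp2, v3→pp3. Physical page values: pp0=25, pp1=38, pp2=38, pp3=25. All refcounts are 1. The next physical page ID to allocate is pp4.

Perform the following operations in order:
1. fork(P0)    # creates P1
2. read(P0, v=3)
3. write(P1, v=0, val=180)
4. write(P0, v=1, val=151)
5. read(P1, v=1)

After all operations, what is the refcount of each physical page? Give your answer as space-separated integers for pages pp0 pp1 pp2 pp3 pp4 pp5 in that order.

Answer: 1 1 2 2 1 1

Derivation:
Op 1: fork(P0) -> P1. 4 ppages; refcounts: pp0:2 pp1:2 pp2:2 pp3:2
Op 2: read(P0, v3) -> 25. No state change.
Op 3: write(P1, v0, 180). refcount(pp0)=2>1 -> COPY to pp4. 5 ppages; refcounts: pp0:1 pp1:2 pp2:2 pp3:2 pp4:1
Op 4: write(P0, v1, 151). refcount(pp1)=2>1 -> COPY to pp5. 6 ppages; refcounts: pp0:1 pp1:1 pp2:2 pp3:2 pp4:1 pp5:1
Op 5: read(P1, v1) -> 38. No state change.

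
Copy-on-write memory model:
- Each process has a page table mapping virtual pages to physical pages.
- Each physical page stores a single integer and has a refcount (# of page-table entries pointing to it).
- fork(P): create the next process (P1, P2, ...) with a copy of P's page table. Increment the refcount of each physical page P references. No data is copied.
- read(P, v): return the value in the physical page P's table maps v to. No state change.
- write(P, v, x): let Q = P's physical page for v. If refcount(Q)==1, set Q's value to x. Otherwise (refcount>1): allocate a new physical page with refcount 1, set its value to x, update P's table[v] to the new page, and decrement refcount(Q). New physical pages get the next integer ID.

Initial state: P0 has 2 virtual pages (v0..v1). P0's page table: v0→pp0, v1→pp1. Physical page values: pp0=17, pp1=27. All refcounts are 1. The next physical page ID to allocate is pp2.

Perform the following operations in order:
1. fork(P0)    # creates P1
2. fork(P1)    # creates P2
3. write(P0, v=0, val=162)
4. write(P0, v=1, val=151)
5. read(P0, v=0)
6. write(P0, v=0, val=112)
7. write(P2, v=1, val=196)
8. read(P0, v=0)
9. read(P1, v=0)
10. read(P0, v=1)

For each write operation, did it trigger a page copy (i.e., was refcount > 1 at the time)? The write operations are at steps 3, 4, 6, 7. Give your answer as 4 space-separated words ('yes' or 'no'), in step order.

Op 1: fork(P0) -> P1. 2 ppages; refcounts: pp0:2 pp1:2
Op 2: fork(P1) -> P2. 2 ppages; refcounts: pp0:3 pp1:3
Op 3: write(P0, v0, 162). refcount(pp0)=3>1 -> COPY to pp2. 3 ppages; refcounts: pp0:2 pp1:3 pp2:1
Op 4: write(P0, v1, 151). refcount(pp1)=3>1 -> COPY to pp3. 4 ppages; refcounts: pp0:2 pp1:2 pp2:1 pp3:1
Op 5: read(P0, v0) -> 162. No state change.
Op 6: write(P0, v0, 112). refcount(pp2)=1 -> write in place. 4 ppages; refcounts: pp0:2 pp1:2 pp2:1 pp3:1
Op 7: write(P2, v1, 196). refcount(pp1)=2>1 -> COPY to pp4. 5 ppages; refcounts: pp0:2 pp1:1 pp2:1 pp3:1 pp4:1
Op 8: read(P0, v0) -> 112. No state change.
Op 9: read(P1, v0) -> 17. No state change.
Op 10: read(P0, v1) -> 151. No state change.

yes yes no yes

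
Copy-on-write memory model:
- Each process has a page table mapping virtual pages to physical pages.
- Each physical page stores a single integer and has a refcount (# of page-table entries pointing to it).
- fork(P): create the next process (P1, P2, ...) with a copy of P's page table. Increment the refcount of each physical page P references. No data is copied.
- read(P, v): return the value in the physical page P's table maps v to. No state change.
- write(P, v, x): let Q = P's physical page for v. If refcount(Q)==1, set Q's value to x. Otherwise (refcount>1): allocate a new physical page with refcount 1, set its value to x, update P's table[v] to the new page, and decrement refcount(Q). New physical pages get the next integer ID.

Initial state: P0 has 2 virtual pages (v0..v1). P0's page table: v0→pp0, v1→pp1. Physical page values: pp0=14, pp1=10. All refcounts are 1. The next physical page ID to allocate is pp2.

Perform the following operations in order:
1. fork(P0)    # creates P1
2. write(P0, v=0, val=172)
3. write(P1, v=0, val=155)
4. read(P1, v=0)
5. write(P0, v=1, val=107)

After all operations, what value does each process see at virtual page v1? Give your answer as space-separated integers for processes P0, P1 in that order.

Op 1: fork(P0) -> P1. 2 ppages; refcounts: pp0:2 pp1:2
Op 2: write(P0, v0, 172). refcount(pp0)=2>1 -> COPY to pp2. 3 ppages; refcounts: pp0:1 pp1:2 pp2:1
Op 3: write(P1, v0, 155). refcount(pp0)=1 -> write in place. 3 ppages; refcounts: pp0:1 pp1:2 pp2:1
Op 4: read(P1, v0) -> 155. No state change.
Op 5: write(P0, v1, 107). refcount(pp1)=2>1 -> COPY to pp3. 4 ppages; refcounts: pp0:1 pp1:1 pp2:1 pp3:1
P0: v1 -> pp3 = 107
P1: v1 -> pp1 = 10

Answer: 107 10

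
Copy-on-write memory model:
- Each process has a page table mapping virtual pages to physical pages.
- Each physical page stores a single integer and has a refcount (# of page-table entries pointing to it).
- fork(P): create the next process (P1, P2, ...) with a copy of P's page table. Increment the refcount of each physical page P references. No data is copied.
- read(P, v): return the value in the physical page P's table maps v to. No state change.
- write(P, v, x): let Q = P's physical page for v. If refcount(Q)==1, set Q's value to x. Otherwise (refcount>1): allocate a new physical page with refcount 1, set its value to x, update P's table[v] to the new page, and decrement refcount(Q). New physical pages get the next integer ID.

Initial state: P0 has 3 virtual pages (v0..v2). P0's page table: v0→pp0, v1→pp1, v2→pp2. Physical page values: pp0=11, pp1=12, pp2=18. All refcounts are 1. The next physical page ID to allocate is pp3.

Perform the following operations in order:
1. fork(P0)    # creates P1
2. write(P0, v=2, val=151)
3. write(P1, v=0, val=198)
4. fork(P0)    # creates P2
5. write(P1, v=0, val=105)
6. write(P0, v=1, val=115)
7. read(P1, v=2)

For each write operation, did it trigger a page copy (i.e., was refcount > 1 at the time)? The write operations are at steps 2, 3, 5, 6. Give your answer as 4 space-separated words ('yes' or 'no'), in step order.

Op 1: fork(P0) -> P1. 3 ppages; refcounts: pp0:2 pp1:2 pp2:2
Op 2: write(P0, v2, 151). refcount(pp2)=2>1 -> COPY to pp3. 4 ppages; refcounts: pp0:2 pp1:2 pp2:1 pp3:1
Op 3: write(P1, v0, 198). refcount(pp0)=2>1 -> COPY to pp4. 5 ppages; refcounts: pp0:1 pp1:2 pp2:1 pp3:1 pp4:1
Op 4: fork(P0) -> P2. 5 ppages; refcounts: pp0:2 pp1:3 pp2:1 pp3:2 pp4:1
Op 5: write(P1, v0, 105). refcount(pp4)=1 -> write in place. 5 ppages; refcounts: pp0:2 pp1:3 pp2:1 pp3:2 pp4:1
Op 6: write(P0, v1, 115). refcount(pp1)=3>1 -> COPY to pp5. 6 ppages; refcounts: pp0:2 pp1:2 pp2:1 pp3:2 pp4:1 pp5:1
Op 7: read(P1, v2) -> 18. No state change.

yes yes no yes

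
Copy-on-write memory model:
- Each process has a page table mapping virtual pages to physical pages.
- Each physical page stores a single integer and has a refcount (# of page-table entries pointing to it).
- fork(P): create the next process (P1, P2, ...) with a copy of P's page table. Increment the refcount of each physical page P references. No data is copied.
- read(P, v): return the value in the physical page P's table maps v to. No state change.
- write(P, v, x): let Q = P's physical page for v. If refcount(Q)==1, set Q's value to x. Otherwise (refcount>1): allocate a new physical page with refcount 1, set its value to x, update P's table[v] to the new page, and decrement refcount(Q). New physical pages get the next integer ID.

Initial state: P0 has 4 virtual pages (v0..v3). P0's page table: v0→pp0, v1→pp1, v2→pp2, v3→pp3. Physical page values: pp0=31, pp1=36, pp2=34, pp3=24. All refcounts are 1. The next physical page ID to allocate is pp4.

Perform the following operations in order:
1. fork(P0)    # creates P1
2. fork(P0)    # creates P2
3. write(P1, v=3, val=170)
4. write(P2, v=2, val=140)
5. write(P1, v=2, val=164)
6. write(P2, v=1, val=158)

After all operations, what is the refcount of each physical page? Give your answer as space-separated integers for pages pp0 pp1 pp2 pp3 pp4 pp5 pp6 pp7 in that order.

Op 1: fork(P0) -> P1. 4 ppages; refcounts: pp0:2 pp1:2 pp2:2 pp3:2
Op 2: fork(P0) -> P2. 4 ppages; refcounts: pp0:3 pp1:3 pp2:3 pp3:3
Op 3: write(P1, v3, 170). refcount(pp3)=3>1 -> COPY to pp4. 5 ppages; refcounts: pp0:3 pp1:3 pp2:3 pp3:2 pp4:1
Op 4: write(P2, v2, 140). refcount(pp2)=3>1 -> COPY to pp5. 6 ppages; refcounts: pp0:3 pp1:3 pp2:2 pp3:2 pp4:1 pp5:1
Op 5: write(P1, v2, 164). refcount(pp2)=2>1 -> COPY to pp6. 7 ppages; refcounts: pp0:3 pp1:3 pp2:1 pp3:2 pp4:1 pp5:1 pp6:1
Op 6: write(P2, v1, 158). refcount(pp1)=3>1 -> COPY to pp7. 8 ppages; refcounts: pp0:3 pp1:2 pp2:1 pp3:2 pp4:1 pp5:1 pp6:1 pp7:1

Answer: 3 2 1 2 1 1 1 1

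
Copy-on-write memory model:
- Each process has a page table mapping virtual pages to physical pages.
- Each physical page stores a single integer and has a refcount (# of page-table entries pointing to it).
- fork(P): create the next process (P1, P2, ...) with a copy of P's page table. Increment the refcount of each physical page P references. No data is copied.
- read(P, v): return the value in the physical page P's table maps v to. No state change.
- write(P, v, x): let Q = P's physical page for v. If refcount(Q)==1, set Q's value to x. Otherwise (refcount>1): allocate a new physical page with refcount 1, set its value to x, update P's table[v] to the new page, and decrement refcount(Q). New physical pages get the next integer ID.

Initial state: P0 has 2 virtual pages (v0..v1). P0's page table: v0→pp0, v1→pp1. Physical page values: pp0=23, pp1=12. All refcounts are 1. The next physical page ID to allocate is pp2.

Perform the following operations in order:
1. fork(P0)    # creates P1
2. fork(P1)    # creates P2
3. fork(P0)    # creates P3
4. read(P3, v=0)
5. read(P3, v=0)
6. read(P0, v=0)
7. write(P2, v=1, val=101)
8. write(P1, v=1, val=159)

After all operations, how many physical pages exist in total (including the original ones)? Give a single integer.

Op 1: fork(P0) -> P1. 2 ppages; refcounts: pp0:2 pp1:2
Op 2: fork(P1) -> P2. 2 ppages; refcounts: pp0:3 pp1:3
Op 3: fork(P0) -> P3. 2 ppages; refcounts: pp0:4 pp1:4
Op 4: read(P3, v0) -> 23. No state change.
Op 5: read(P3, v0) -> 23. No state change.
Op 6: read(P0, v0) -> 23. No state change.
Op 7: write(P2, v1, 101). refcount(pp1)=4>1 -> COPY to pp2. 3 ppages; refcounts: pp0:4 pp1:3 pp2:1
Op 8: write(P1, v1, 159). refcount(pp1)=3>1 -> COPY to pp3. 4 ppages; refcounts: pp0:4 pp1:2 pp2:1 pp3:1

Answer: 4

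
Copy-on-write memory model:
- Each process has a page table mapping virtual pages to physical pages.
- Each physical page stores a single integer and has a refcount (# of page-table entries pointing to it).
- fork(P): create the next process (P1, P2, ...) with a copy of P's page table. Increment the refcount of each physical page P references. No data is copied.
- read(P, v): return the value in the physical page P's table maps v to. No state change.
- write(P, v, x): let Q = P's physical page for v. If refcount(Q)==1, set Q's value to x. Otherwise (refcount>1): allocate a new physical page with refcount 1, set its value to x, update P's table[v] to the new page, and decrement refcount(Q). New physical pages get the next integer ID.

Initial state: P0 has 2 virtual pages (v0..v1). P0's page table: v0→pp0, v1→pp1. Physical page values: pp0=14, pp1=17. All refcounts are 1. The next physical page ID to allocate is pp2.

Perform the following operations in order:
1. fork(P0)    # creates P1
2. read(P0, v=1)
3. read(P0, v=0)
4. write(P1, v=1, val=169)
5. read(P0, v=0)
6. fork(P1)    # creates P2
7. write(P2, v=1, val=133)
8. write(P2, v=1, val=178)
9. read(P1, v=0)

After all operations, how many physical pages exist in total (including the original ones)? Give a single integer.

Answer: 4

Derivation:
Op 1: fork(P0) -> P1. 2 ppages; refcounts: pp0:2 pp1:2
Op 2: read(P0, v1) -> 17. No state change.
Op 3: read(P0, v0) -> 14. No state change.
Op 4: write(P1, v1, 169). refcount(pp1)=2>1 -> COPY to pp2. 3 ppages; refcounts: pp0:2 pp1:1 pp2:1
Op 5: read(P0, v0) -> 14. No state change.
Op 6: fork(P1) -> P2. 3 ppages; refcounts: pp0:3 pp1:1 pp2:2
Op 7: write(P2, v1, 133). refcount(pp2)=2>1 -> COPY to pp3. 4 ppages; refcounts: pp0:3 pp1:1 pp2:1 pp3:1
Op 8: write(P2, v1, 178). refcount(pp3)=1 -> write in place. 4 ppages; refcounts: pp0:3 pp1:1 pp2:1 pp3:1
Op 9: read(P1, v0) -> 14. No state change.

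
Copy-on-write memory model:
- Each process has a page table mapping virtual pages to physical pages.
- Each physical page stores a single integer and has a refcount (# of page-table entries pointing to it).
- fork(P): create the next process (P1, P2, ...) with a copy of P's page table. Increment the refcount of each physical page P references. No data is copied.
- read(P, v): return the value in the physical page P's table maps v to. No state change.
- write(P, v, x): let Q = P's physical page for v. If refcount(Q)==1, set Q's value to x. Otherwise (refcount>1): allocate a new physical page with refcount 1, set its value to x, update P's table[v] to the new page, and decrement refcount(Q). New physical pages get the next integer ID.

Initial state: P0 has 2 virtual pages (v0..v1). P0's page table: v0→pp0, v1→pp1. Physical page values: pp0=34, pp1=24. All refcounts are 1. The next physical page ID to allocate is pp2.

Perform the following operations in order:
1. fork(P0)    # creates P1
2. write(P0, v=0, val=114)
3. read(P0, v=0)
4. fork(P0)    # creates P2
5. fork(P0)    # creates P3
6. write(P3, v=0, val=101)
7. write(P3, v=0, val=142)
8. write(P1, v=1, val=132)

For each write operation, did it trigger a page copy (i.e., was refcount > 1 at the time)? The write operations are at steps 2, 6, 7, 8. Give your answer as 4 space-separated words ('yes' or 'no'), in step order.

Op 1: fork(P0) -> P1. 2 ppages; refcounts: pp0:2 pp1:2
Op 2: write(P0, v0, 114). refcount(pp0)=2>1 -> COPY to pp2. 3 ppages; refcounts: pp0:1 pp1:2 pp2:1
Op 3: read(P0, v0) -> 114. No state change.
Op 4: fork(P0) -> P2. 3 ppages; refcounts: pp0:1 pp1:3 pp2:2
Op 5: fork(P0) -> P3. 3 ppages; refcounts: pp0:1 pp1:4 pp2:3
Op 6: write(P3, v0, 101). refcount(pp2)=3>1 -> COPY to pp3. 4 ppages; refcounts: pp0:1 pp1:4 pp2:2 pp3:1
Op 7: write(P3, v0, 142). refcount(pp3)=1 -> write in place. 4 ppages; refcounts: pp0:1 pp1:4 pp2:2 pp3:1
Op 8: write(P1, v1, 132). refcount(pp1)=4>1 -> COPY to pp4. 5 ppages; refcounts: pp0:1 pp1:3 pp2:2 pp3:1 pp4:1

yes yes no yes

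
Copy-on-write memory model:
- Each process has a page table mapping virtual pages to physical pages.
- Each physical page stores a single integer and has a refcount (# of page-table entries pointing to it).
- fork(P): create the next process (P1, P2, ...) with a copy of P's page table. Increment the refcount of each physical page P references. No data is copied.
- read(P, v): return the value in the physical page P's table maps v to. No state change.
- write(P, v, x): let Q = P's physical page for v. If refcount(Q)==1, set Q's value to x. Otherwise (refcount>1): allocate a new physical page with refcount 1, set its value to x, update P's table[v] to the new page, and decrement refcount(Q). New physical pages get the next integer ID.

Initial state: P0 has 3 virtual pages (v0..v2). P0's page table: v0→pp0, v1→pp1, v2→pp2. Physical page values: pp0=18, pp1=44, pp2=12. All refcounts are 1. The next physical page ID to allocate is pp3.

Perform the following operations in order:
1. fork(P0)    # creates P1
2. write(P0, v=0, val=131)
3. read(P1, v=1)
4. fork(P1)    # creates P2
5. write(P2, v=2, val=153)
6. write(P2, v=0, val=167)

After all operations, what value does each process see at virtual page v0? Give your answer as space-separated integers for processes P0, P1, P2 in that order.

Answer: 131 18 167

Derivation:
Op 1: fork(P0) -> P1. 3 ppages; refcounts: pp0:2 pp1:2 pp2:2
Op 2: write(P0, v0, 131). refcount(pp0)=2>1 -> COPY to pp3. 4 ppages; refcounts: pp0:1 pp1:2 pp2:2 pp3:1
Op 3: read(P1, v1) -> 44. No state change.
Op 4: fork(P1) -> P2. 4 ppages; refcounts: pp0:2 pp1:3 pp2:3 pp3:1
Op 5: write(P2, v2, 153). refcount(pp2)=3>1 -> COPY to pp4. 5 ppages; refcounts: pp0:2 pp1:3 pp2:2 pp3:1 pp4:1
Op 6: write(P2, v0, 167). refcount(pp0)=2>1 -> COPY to pp5. 6 ppages; refcounts: pp0:1 pp1:3 pp2:2 pp3:1 pp4:1 pp5:1
P0: v0 -> pp3 = 131
P1: v0 -> pp0 = 18
P2: v0 -> pp5 = 167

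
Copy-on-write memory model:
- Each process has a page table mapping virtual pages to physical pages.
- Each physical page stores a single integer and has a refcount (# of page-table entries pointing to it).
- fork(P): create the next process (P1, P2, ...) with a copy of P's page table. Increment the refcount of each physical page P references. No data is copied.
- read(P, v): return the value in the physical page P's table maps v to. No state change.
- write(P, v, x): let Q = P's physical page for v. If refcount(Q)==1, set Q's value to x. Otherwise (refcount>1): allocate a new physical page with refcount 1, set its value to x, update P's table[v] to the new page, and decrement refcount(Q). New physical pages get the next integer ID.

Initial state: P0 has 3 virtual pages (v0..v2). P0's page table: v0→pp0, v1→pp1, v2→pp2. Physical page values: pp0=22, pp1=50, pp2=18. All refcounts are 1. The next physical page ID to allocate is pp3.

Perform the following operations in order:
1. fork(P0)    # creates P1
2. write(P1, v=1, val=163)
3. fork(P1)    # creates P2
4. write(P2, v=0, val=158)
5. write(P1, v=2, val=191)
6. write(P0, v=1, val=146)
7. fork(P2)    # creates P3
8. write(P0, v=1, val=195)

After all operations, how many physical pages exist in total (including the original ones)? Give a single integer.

Op 1: fork(P0) -> P1. 3 ppages; refcounts: pp0:2 pp1:2 pp2:2
Op 2: write(P1, v1, 163). refcount(pp1)=2>1 -> COPY to pp3. 4 ppages; refcounts: pp0:2 pp1:1 pp2:2 pp3:1
Op 3: fork(P1) -> P2. 4 ppages; refcounts: pp0:3 pp1:1 pp2:3 pp3:2
Op 4: write(P2, v0, 158). refcount(pp0)=3>1 -> COPY to pp4. 5 ppages; refcounts: pp0:2 pp1:1 pp2:3 pp3:2 pp4:1
Op 5: write(P1, v2, 191). refcount(pp2)=3>1 -> COPY to pp5. 6 ppages; refcounts: pp0:2 pp1:1 pp2:2 pp3:2 pp4:1 pp5:1
Op 6: write(P0, v1, 146). refcount(pp1)=1 -> write in place. 6 ppages; refcounts: pp0:2 pp1:1 pp2:2 pp3:2 pp4:1 pp5:1
Op 7: fork(P2) -> P3. 6 ppages; refcounts: pp0:2 pp1:1 pp2:3 pp3:3 pp4:2 pp5:1
Op 8: write(P0, v1, 195). refcount(pp1)=1 -> write in place. 6 ppages; refcounts: pp0:2 pp1:1 pp2:3 pp3:3 pp4:2 pp5:1

Answer: 6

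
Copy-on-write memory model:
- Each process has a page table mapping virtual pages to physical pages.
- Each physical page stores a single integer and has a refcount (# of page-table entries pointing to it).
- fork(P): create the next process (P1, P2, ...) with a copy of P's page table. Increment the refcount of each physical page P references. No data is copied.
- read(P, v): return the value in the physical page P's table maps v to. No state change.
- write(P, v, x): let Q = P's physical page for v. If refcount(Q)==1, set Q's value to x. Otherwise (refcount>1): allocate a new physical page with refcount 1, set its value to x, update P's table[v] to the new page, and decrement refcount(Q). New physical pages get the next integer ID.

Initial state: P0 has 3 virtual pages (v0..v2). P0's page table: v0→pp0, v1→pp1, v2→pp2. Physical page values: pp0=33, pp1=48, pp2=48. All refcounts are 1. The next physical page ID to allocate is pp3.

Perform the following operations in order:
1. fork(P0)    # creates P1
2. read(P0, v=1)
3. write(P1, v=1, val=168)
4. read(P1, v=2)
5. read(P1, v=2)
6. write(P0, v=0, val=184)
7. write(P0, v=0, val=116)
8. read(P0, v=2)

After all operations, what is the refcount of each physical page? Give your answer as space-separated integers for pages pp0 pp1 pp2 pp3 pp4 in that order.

Op 1: fork(P0) -> P1. 3 ppages; refcounts: pp0:2 pp1:2 pp2:2
Op 2: read(P0, v1) -> 48. No state change.
Op 3: write(P1, v1, 168). refcount(pp1)=2>1 -> COPY to pp3. 4 ppages; refcounts: pp0:2 pp1:1 pp2:2 pp3:1
Op 4: read(P1, v2) -> 48. No state change.
Op 5: read(P1, v2) -> 48. No state change.
Op 6: write(P0, v0, 184). refcount(pp0)=2>1 -> COPY to pp4. 5 ppages; refcounts: pp0:1 pp1:1 pp2:2 pp3:1 pp4:1
Op 7: write(P0, v0, 116). refcount(pp4)=1 -> write in place. 5 ppages; refcounts: pp0:1 pp1:1 pp2:2 pp3:1 pp4:1
Op 8: read(P0, v2) -> 48. No state change.

Answer: 1 1 2 1 1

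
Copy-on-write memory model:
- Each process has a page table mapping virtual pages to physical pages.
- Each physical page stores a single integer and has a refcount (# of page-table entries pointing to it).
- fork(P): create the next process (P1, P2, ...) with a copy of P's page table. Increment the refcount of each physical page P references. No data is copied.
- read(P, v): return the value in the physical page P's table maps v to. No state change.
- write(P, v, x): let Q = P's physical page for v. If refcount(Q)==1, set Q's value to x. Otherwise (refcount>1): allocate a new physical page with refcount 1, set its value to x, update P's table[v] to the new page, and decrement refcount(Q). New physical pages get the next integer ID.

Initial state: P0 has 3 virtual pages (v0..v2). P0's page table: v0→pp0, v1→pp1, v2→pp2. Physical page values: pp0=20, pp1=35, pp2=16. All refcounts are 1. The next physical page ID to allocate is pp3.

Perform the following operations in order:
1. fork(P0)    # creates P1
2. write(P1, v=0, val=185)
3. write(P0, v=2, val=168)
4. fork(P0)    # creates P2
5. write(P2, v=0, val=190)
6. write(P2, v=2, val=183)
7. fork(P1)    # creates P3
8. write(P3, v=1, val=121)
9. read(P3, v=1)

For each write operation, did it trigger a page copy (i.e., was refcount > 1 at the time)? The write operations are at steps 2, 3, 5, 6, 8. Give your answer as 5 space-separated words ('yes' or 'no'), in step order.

Op 1: fork(P0) -> P1. 3 ppages; refcounts: pp0:2 pp1:2 pp2:2
Op 2: write(P1, v0, 185). refcount(pp0)=2>1 -> COPY to pp3. 4 ppages; refcounts: pp0:1 pp1:2 pp2:2 pp3:1
Op 3: write(P0, v2, 168). refcount(pp2)=2>1 -> COPY to pp4. 5 ppages; refcounts: pp0:1 pp1:2 pp2:1 pp3:1 pp4:1
Op 4: fork(P0) -> P2. 5 ppages; refcounts: pp0:2 pp1:3 pp2:1 pp3:1 pp4:2
Op 5: write(P2, v0, 190). refcount(pp0)=2>1 -> COPY to pp5. 6 ppages; refcounts: pp0:1 pp1:3 pp2:1 pp3:1 pp4:2 pp5:1
Op 6: write(P2, v2, 183). refcount(pp4)=2>1 -> COPY to pp6. 7 ppages; refcounts: pp0:1 pp1:3 pp2:1 pp3:1 pp4:1 pp5:1 pp6:1
Op 7: fork(P1) -> P3. 7 ppages; refcounts: pp0:1 pp1:4 pp2:2 pp3:2 pp4:1 pp5:1 pp6:1
Op 8: write(P3, v1, 121). refcount(pp1)=4>1 -> COPY to pp7. 8 ppages; refcounts: pp0:1 pp1:3 pp2:2 pp3:2 pp4:1 pp5:1 pp6:1 pp7:1
Op 9: read(P3, v1) -> 121. No state change.

yes yes yes yes yes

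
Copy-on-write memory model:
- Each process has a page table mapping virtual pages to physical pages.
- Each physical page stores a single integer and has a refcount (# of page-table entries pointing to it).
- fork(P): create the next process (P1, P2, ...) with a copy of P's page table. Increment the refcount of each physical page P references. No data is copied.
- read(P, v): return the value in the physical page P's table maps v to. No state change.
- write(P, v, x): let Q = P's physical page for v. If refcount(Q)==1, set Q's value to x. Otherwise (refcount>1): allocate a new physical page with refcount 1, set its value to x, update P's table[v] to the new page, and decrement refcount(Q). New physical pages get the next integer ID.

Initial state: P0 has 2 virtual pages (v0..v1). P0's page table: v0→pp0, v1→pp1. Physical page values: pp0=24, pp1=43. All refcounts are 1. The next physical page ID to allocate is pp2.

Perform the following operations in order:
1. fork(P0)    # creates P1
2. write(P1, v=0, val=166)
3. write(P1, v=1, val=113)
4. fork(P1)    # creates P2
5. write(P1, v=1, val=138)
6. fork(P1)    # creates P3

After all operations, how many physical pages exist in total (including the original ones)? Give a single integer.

Op 1: fork(P0) -> P1. 2 ppages; refcounts: pp0:2 pp1:2
Op 2: write(P1, v0, 166). refcount(pp0)=2>1 -> COPY to pp2. 3 ppages; refcounts: pp0:1 pp1:2 pp2:1
Op 3: write(P1, v1, 113). refcount(pp1)=2>1 -> COPY to pp3. 4 ppages; refcounts: pp0:1 pp1:1 pp2:1 pp3:1
Op 4: fork(P1) -> P2. 4 ppages; refcounts: pp0:1 pp1:1 pp2:2 pp3:2
Op 5: write(P1, v1, 138). refcount(pp3)=2>1 -> COPY to pp4. 5 ppages; refcounts: pp0:1 pp1:1 pp2:2 pp3:1 pp4:1
Op 6: fork(P1) -> P3. 5 ppages; refcounts: pp0:1 pp1:1 pp2:3 pp3:1 pp4:2

Answer: 5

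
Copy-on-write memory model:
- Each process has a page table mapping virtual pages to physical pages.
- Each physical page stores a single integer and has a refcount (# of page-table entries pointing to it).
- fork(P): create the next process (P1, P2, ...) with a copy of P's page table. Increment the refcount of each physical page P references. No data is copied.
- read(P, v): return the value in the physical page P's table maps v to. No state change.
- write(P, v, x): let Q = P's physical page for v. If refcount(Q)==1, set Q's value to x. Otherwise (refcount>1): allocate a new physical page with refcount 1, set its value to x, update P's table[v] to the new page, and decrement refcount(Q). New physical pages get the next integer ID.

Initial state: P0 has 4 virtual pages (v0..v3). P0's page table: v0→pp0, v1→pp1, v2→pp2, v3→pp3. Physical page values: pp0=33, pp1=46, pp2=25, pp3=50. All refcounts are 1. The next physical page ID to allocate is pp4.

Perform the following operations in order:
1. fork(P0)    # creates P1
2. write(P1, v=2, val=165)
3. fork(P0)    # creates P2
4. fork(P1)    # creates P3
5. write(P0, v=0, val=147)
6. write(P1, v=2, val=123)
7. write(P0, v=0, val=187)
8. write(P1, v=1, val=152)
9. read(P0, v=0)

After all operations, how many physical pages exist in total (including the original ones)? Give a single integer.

Op 1: fork(P0) -> P1. 4 ppages; refcounts: pp0:2 pp1:2 pp2:2 pp3:2
Op 2: write(P1, v2, 165). refcount(pp2)=2>1 -> COPY to pp4. 5 ppages; refcounts: pp0:2 pp1:2 pp2:1 pp3:2 pp4:1
Op 3: fork(P0) -> P2. 5 ppages; refcounts: pp0:3 pp1:3 pp2:2 pp3:3 pp4:1
Op 4: fork(P1) -> P3. 5 ppages; refcounts: pp0:4 pp1:4 pp2:2 pp3:4 pp4:2
Op 5: write(P0, v0, 147). refcount(pp0)=4>1 -> COPY to pp5. 6 ppages; refcounts: pp0:3 pp1:4 pp2:2 pp3:4 pp4:2 pp5:1
Op 6: write(P1, v2, 123). refcount(pp4)=2>1 -> COPY to pp6. 7 ppages; refcounts: pp0:3 pp1:4 pp2:2 pp3:4 pp4:1 pp5:1 pp6:1
Op 7: write(P0, v0, 187). refcount(pp5)=1 -> write in place. 7 ppages; refcounts: pp0:3 pp1:4 pp2:2 pp3:4 pp4:1 pp5:1 pp6:1
Op 8: write(P1, v1, 152). refcount(pp1)=4>1 -> COPY to pp7. 8 ppages; refcounts: pp0:3 pp1:3 pp2:2 pp3:4 pp4:1 pp5:1 pp6:1 pp7:1
Op 9: read(P0, v0) -> 187. No state change.

Answer: 8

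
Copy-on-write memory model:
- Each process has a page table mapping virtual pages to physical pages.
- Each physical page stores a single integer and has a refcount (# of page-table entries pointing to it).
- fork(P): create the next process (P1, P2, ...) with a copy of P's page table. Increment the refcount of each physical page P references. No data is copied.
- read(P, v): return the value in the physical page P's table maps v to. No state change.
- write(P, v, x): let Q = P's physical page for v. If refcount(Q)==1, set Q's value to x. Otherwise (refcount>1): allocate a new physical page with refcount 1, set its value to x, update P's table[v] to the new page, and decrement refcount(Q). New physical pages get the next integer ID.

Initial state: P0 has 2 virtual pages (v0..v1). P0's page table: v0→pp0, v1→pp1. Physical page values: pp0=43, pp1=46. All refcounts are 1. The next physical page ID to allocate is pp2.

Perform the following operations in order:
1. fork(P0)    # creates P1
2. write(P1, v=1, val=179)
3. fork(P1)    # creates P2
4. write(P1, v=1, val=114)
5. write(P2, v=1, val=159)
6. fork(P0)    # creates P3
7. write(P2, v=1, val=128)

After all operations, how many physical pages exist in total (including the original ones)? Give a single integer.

Op 1: fork(P0) -> P1. 2 ppages; refcounts: pp0:2 pp1:2
Op 2: write(P1, v1, 179). refcount(pp1)=2>1 -> COPY to pp2. 3 ppages; refcounts: pp0:2 pp1:1 pp2:1
Op 3: fork(P1) -> P2. 3 ppages; refcounts: pp0:3 pp1:1 pp2:2
Op 4: write(P1, v1, 114). refcount(pp2)=2>1 -> COPY to pp3. 4 ppages; refcounts: pp0:3 pp1:1 pp2:1 pp3:1
Op 5: write(P2, v1, 159). refcount(pp2)=1 -> write in place. 4 ppages; refcounts: pp0:3 pp1:1 pp2:1 pp3:1
Op 6: fork(P0) -> P3. 4 ppages; refcounts: pp0:4 pp1:2 pp2:1 pp3:1
Op 7: write(P2, v1, 128). refcount(pp2)=1 -> write in place. 4 ppages; refcounts: pp0:4 pp1:2 pp2:1 pp3:1

Answer: 4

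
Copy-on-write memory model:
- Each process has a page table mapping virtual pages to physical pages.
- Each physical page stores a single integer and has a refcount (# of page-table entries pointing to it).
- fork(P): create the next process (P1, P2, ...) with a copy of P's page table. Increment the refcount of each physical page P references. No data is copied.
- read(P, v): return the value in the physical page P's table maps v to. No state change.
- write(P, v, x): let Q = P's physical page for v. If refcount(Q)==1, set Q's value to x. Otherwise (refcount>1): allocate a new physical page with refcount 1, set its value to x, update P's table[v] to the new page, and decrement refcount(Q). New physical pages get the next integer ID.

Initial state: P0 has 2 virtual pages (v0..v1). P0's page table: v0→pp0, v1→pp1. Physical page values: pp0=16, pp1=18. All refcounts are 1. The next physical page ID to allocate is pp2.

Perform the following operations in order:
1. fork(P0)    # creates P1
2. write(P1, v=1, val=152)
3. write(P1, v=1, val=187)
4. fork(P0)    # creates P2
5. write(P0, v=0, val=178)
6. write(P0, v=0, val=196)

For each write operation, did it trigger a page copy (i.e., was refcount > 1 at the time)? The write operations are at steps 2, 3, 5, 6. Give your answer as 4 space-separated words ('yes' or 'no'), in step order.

Op 1: fork(P0) -> P1. 2 ppages; refcounts: pp0:2 pp1:2
Op 2: write(P1, v1, 152). refcount(pp1)=2>1 -> COPY to pp2. 3 ppages; refcounts: pp0:2 pp1:1 pp2:1
Op 3: write(P1, v1, 187). refcount(pp2)=1 -> write in place. 3 ppages; refcounts: pp0:2 pp1:1 pp2:1
Op 4: fork(P0) -> P2. 3 ppages; refcounts: pp0:3 pp1:2 pp2:1
Op 5: write(P0, v0, 178). refcount(pp0)=3>1 -> COPY to pp3. 4 ppages; refcounts: pp0:2 pp1:2 pp2:1 pp3:1
Op 6: write(P0, v0, 196). refcount(pp3)=1 -> write in place. 4 ppages; refcounts: pp0:2 pp1:2 pp2:1 pp3:1

yes no yes no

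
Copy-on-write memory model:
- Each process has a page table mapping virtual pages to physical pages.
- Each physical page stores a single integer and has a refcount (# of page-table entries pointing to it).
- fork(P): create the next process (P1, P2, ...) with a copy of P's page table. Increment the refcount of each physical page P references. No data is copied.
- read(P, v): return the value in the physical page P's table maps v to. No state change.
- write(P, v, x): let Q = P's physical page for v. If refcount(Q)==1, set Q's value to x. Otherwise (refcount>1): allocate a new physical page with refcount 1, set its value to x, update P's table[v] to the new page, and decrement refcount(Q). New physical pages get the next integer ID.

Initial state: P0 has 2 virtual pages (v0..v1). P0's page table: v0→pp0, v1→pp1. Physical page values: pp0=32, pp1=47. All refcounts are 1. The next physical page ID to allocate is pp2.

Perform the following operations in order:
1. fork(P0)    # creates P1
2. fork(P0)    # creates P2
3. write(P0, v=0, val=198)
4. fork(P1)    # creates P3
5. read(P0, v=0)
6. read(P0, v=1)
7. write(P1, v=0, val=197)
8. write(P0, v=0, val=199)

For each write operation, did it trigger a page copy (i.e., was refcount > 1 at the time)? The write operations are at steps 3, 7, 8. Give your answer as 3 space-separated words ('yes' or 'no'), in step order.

Op 1: fork(P0) -> P1. 2 ppages; refcounts: pp0:2 pp1:2
Op 2: fork(P0) -> P2. 2 ppages; refcounts: pp0:3 pp1:3
Op 3: write(P0, v0, 198). refcount(pp0)=3>1 -> COPY to pp2. 3 ppages; refcounts: pp0:2 pp1:3 pp2:1
Op 4: fork(P1) -> P3. 3 ppages; refcounts: pp0:3 pp1:4 pp2:1
Op 5: read(P0, v0) -> 198. No state change.
Op 6: read(P0, v1) -> 47. No state change.
Op 7: write(P1, v0, 197). refcount(pp0)=3>1 -> COPY to pp3. 4 ppages; refcounts: pp0:2 pp1:4 pp2:1 pp3:1
Op 8: write(P0, v0, 199). refcount(pp2)=1 -> write in place. 4 ppages; refcounts: pp0:2 pp1:4 pp2:1 pp3:1

yes yes no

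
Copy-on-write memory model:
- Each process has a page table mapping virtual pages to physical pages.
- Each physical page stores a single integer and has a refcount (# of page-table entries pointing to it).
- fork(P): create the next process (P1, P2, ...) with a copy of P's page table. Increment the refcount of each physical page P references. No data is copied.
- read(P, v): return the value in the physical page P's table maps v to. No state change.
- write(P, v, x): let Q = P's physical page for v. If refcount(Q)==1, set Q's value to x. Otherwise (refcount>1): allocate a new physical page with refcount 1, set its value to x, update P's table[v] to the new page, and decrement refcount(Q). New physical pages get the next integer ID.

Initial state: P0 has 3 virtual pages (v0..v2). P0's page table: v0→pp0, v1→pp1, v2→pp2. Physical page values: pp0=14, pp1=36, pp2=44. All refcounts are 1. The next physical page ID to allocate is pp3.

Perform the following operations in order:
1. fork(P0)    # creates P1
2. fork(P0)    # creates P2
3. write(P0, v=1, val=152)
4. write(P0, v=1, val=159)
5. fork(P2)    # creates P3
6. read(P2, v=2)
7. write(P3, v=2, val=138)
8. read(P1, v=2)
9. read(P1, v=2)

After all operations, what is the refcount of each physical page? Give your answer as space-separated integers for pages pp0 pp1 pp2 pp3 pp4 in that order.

Op 1: fork(P0) -> P1. 3 ppages; refcounts: pp0:2 pp1:2 pp2:2
Op 2: fork(P0) -> P2. 3 ppages; refcounts: pp0:3 pp1:3 pp2:3
Op 3: write(P0, v1, 152). refcount(pp1)=3>1 -> COPY to pp3. 4 ppages; refcounts: pp0:3 pp1:2 pp2:3 pp3:1
Op 4: write(P0, v1, 159). refcount(pp3)=1 -> write in place. 4 ppages; refcounts: pp0:3 pp1:2 pp2:3 pp3:1
Op 5: fork(P2) -> P3. 4 ppages; refcounts: pp0:4 pp1:3 pp2:4 pp3:1
Op 6: read(P2, v2) -> 44. No state change.
Op 7: write(P3, v2, 138). refcount(pp2)=4>1 -> COPY to pp4. 5 ppages; refcounts: pp0:4 pp1:3 pp2:3 pp3:1 pp4:1
Op 8: read(P1, v2) -> 44. No state change.
Op 9: read(P1, v2) -> 44. No state change.

Answer: 4 3 3 1 1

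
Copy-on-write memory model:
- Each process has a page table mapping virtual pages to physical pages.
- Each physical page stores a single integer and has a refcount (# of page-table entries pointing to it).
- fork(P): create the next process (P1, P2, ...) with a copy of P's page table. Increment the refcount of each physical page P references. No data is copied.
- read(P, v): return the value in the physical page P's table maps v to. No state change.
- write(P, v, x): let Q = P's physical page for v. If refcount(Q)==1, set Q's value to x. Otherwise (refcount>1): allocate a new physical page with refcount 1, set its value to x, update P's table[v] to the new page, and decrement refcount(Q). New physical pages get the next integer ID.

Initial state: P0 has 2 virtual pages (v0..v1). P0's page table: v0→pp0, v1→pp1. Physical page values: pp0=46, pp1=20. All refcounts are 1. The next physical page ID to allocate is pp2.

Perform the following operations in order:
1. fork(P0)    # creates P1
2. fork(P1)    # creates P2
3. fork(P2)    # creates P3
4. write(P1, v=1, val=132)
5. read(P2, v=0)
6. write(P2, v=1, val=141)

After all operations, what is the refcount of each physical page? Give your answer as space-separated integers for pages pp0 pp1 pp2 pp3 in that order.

Answer: 4 2 1 1

Derivation:
Op 1: fork(P0) -> P1. 2 ppages; refcounts: pp0:2 pp1:2
Op 2: fork(P1) -> P2. 2 ppages; refcounts: pp0:3 pp1:3
Op 3: fork(P2) -> P3. 2 ppages; refcounts: pp0:4 pp1:4
Op 4: write(P1, v1, 132). refcount(pp1)=4>1 -> COPY to pp2. 3 ppages; refcounts: pp0:4 pp1:3 pp2:1
Op 5: read(P2, v0) -> 46. No state change.
Op 6: write(P2, v1, 141). refcount(pp1)=3>1 -> COPY to pp3. 4 ppages; refcounts: pp0:4 pp1:2 pp2:1 pp3:1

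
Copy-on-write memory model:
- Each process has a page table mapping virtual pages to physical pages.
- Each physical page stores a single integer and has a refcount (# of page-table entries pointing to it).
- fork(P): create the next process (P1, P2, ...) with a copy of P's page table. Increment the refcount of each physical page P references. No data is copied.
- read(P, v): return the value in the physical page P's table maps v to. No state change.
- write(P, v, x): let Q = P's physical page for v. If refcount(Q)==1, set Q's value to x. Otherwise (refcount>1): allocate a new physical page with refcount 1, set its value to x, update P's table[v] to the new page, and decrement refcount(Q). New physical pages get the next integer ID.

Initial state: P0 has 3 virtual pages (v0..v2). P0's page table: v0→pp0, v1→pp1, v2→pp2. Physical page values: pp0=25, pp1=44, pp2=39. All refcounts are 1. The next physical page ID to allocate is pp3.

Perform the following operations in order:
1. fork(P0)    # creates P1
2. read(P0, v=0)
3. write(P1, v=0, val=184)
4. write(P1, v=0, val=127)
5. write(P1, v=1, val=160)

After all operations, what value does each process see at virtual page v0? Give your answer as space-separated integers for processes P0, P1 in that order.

Answer: 25 127

Derivation:
Op 1: fork(P0) -> P1. 3 ppages; refcounts: pp0:2 pp1:2 pp2:2
Op 2: read(P0, v0) -> 25. No state change.
Op 3: write(P1, v0, 184). refcount(pp0)=2>1 -> COPY to pp3. 4 ppages; refcounts: pp0:1 pp1:2 pp2:2 pp3:1
Op 4: write(P1, v0, 127). refcount(pp3)=1 -> write in place. 4 ppages; refcounts: pp0:1 pp1:2 pp2:2 pp3:1
Op 5: write(P1, v1, 160). refcount(pp1)=2>1 -> COPY to pp4. 5 ppages; refcounts: pp0:1 pp1:1 pp2:2 pp3:1 pp4:1
P0: v0 -> pp0 = 25
P1: v0 -> pp3 = 127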